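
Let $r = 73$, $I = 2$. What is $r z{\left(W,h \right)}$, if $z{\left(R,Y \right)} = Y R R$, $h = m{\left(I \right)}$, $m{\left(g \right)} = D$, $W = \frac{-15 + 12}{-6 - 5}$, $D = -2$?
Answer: $- \frac{1314}{121} \approx -10.859$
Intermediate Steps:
$W = \frac{3}{11}$ ($W = - \frac{3}{-11} = \left(-3\right) \left(- \frac{1}{11}\right) = \frac{3}{11} \approx 0.27273$)
$m{\left(g \right)} = -2$
$h = -2$
$z{\left(R,Y \right)} = Y R^{2}$ ($z{\left(R,Y \right)} = R Y R = Y R^{2}$)
$r z{\left(W,h \right)} = 73 \left(- 2 \left(\frac{3}{11}\right)^{2}\right) = 73 \left(\left(-2\right) \frac{9}{121}\right) = 73 \left(- \frac{18}{121}\right) = - \frac{1314}{121}$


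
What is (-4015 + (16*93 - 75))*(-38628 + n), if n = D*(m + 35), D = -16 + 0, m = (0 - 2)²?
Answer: 102133704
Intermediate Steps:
m = 4 (m = (-2)² = 4)
D = -16
n = -624 (n = -16*(4 + 35) = -16*39 = -624)
(-4015 + (16*93 - 75))*(-38628 + n) = (-4015 + (16*93 - 75))*(-38628 - 624) = (-4015 + (1488 - 75))*(-39252) = (-4015 + 1413)*(-39252) = -2602*(-39252) = 102133704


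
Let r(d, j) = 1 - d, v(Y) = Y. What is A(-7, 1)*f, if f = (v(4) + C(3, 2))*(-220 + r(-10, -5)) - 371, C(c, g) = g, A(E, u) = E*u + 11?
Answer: -6500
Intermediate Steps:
A(E, u) = 11 + E*u
f = -1625 (f = (4 + 2)*(-220 + (1 - 1*(-10))) - 371 = 6*(-220 + (1 + 10)) - 371 = 6*(-220 + 11) - 371 = 6*(-209) - 371 = -1254 - 371 = -1625)
A(-7, 1)*f = (11 - 7*1)*(-1625) = (11 - 7)*(-1625) = 4*(-1625) = -6500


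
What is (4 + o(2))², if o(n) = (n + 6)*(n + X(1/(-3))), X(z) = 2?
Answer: 1296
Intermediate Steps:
o(n) = (2 + n)*(6 + n) (o(n) = (n + 6)*(n + 2) = (6 + n)*(2 + n) = (2 + n)*(6 + n))
(4 + o(2))² = (4 + (12 + 2² + 8*2))² = (4 + (12 + 4 + 16))² = (4 + 32)² = 36² = 1296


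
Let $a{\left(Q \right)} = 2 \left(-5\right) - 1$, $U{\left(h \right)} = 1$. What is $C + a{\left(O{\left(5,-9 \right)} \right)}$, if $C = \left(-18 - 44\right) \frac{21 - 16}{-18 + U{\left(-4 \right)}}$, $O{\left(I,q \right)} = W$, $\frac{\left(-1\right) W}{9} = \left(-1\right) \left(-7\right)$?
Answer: $\frac{123}{17} \approx 7.2353$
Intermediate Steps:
$W = -63$ ($W = - 9 \left(\left(-1\right) \left(-7\right)\right) = \left(-9\right) 7 = -63$)
$O{\left(I,q \right)} = -63$
$a{\left(Q \right)} = -11$ ($a{\left(Q \right)} = -10 - 1 = -11$)
$C = \frac{310}{17}$ ($C = \left(-18 - 44\right) \frac{21 - 16}{-18 + 1} = - 62 \frac{5}{-17} = - 62 \cdot 5 \left(- \frac{1}{17}\right) = \left(-62\right) \left(- \frac{5}{17}\right) = \frac{310}{17} \approx 18.235$)
$C + a{\left(O{\left(5,-9 \right)} \right)} = \frac{310}{17} - 11 = \frac{123}{17}$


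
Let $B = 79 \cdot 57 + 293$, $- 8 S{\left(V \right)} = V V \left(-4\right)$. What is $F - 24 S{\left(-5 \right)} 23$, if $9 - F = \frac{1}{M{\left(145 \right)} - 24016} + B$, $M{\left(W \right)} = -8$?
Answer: $- \frac{280768487}{24024} \approx -11687.0$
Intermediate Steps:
$S{\left(V \right)} = \frac{V^{2}}{2}$ ($S{\left(V \right)} = - \frac{V V \left(-4\right)}{8} = - \frac{V^{2} \left(-4\right)}{8} = - \frac{\left(-4\right) V^{2}}{8} = \frac{V^{2}}{2}$)
$B = 4796$ ($B = 4503 + 293 = 4796$)
$F = - \frac{115002887}{24024}$ ($F = 9 - \left(\frac{1}{-8 - 24016} + 4796\right) = 9 - \left(\frac{1}{-24024} + 4796\right) = 9 - \left(- \frac{1}{24024} + 4796\right) = 9 - \frac{115219103}{24024} = - \frac{115002887}{24024} \approx -4787.0$)
$F - 24 S{\left(-5 \right)} 23 = - \frac{115002887}{24024} - 24 \frac{\left(-5\right)^{2}}{2} \cdot 23 = - \frac{115002887}{24024} - 24 \cdot \frac{1}{2} \cdot 25 \cdot 23 = - \frac{115002887}{24024} - 24 \cdot \frac{25}{2} \cdot 23 = - \frac{115002887}{24024} - 300 \cdot 23 = - \frac{115002887}{24024} - 6900 = - \frac{280768487}{24024}$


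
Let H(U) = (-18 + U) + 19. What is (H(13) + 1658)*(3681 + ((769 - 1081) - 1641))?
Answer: 2889216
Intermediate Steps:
H(U) = 1 + U
(H(13) + 1658)*(3681 + ((769 - 1081) - 1641)) = ((1 + 13) + 1658)*(3681 + ((769 - 1081) - 1641)) = (14 + 1658)*(3681 + (-312 - 1641)) = 1672*(3681 - 1953) = 1672*1728 = 2889216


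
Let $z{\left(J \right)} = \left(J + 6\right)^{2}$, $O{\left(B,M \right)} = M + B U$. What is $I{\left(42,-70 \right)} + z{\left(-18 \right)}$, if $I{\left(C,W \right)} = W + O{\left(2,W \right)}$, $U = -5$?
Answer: $-6$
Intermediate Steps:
$O{\left(B,M \right)} = M - 5 B$ ($O{\left(B,M \right)} = M + B \left(-5\right) = M - 5 B$)
$I{\left(C,W \right)} = -10 + 2 W$ ($I{\left(C,W \right)} = W + \left(W - 10\right) = W + \left(-10 + W\right) = -10 + 2 W$)
$z{\left(J \right)} = \left(6 + J\right)^{2}$
$I{\left(42,-70 \right)} + z{\left(-18 \right)} = \left(-10 + 2 \left(-70\right)\right) + \left(6 - 18\right)^{2} = \left(-10 - 140\right) + \left(-12\right)^{2} = -150 + 144 = -6$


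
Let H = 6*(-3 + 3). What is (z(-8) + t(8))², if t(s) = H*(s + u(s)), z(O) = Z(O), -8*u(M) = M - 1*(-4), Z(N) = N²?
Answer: 4096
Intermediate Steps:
u(M) = -½ - M/8 (u(M) = -(M - 1*(-4))/8 = -(M + 4)/8 = -(4 + M)/8 = -½ - M/8)
H = 0 (H = 6*0 = 0)
z(O) = O²
t(s) = 0 (t(s) = 0*(s + (-½ - s/8)) = 0*(-½ + 7*s/8) = 0)
(z(-8) + t(8))² = ((-8)² + 0)² = (64 + 0)² = 64² = 4096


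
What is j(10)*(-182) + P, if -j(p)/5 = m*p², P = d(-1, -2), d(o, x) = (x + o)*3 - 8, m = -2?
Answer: -182017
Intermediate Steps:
d(o, x) = -8 + 3*o + 3*x (d(o, x) = (o + x)*3 - 8 = (3*o + 3*x) - 8 = -8 + 3*o + 3*x)
P = -17 (P = -8 + 3*(-1) + 3*(-2) = -8 - 3 - 6 = -17)
j(p) = 10*p² (j(p) = -(-10)*p² = 10*p²)
j(10)*(-182) + P = (10*10²)*(-182) - 17 = (10*100)*(-182) - 17 = 1000*(-182) - 17 = -182000 - 17 = -182017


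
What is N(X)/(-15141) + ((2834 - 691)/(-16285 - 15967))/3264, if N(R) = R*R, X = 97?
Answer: -330174281705/531300354816 ≈ -0.62145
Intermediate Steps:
N(R) = R²
N(X)/(-15141) + ((2834 - 691)/(-16285 - 15967))/3264 = 97²/(-15141) + ((2834 - 691)/(-16285 - 15967))/3264 = 9409*(-1/15141) + (2143/(-32252))*(1/3264) = -9409/15141 + (2143*(-1/32252))*(1/3264) = -9409/15141 - 2143/32252*1/3264 = -9409/15141 - 2143/105270528 = -330174281705/531300354816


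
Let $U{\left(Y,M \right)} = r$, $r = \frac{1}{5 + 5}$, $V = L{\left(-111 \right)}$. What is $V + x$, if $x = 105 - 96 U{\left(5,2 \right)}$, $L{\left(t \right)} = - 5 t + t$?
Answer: $\frac{2697}{5} \approx 539.4$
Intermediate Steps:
$L{\left(t \right)} = - 4 t$
$V = 444$ ($V = \left(-4\right) \left(-111\right) = 444$)
$r = \frac{1}{10} \approx 0.1$
$U{\left(Y,M \right)} = \frac{1}{10}$
$x = \frac{477}{5}$ ($x = 105 - \frac{48}{5} = \frac{477}{5} \approx 95.4$)
$V + x = 444 + \frac{477}{5} = \frac{2697}{5}$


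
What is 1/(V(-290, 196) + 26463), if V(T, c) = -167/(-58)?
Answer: 58/1535021 ≈ 3.7785e-5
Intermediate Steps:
V(T, c) = 167/58 (V(T, c) = -167*(-1/58) = 167/58)
1/(V(-290, 196) + 26463) = 1/(167/58 + 26463) = 1/(1535021/58) = 58/1535021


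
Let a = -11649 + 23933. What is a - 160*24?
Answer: 8444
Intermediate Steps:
a = 12284
a - 160*24 = 12284 - 160*24 = 12284 - 1*3840 = 12284 - 3840 = 8444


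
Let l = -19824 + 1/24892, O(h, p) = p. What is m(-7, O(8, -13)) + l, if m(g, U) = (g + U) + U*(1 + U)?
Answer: -490073695/24892 ≈ -19688.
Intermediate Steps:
m(g, U) = U + g + U*(1 + U) (m(g, U) = (U + g) + U*(1 + U) = U + g + U*(1 + U))
l = -493459007/24892 (l = -19824 + 1/24892 = -493459007/24892 ≈ -19824.)
m(-7, O(8, -13)) + l = (-7 + (-13)² + 2*(-13)) - 493459007/24892 = (-7 + 169 - 26) - 493459007/24892 = 136 - 493459007/24892 = -490073695/24892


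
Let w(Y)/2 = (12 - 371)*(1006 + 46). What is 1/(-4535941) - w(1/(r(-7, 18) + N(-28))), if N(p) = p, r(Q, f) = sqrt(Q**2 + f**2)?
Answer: 3426159531175/4535941 ≈ 7.5534e+5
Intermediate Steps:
w(Y) = -755336 (w(Y) = 2*((12 - 371)*(1006 + 46)) = 2*(-359*1052) = 2*(-377668) = -755336)
1/(-4535941) - w(1/(r(-7, 18) + N(-28))) = 1/(-4535941) - 1*(-755336) = -1/4535941 + 755336 = 3426159531175/4535941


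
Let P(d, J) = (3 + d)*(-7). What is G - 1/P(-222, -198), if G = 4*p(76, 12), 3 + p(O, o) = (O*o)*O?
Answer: 425002787/1533 ≈ 2.7724e+5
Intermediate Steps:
p(O, o) = -3 + o*O² (p(O, o) = -3 + (O*o)*O = -3 + o*O²)
P(d, J) = -21 - 7*d
G = 277236 (G = 4*(-3 + 12*76²) = 4*(-3 + 12*5776) = 4*(-3 + 69312) = 4*69309 = 277236)
G - 1/P(-222, -198) = 277236 - 1/(-21 - 7*(-222)) = 277236 - 1/(-21 + 1554) = 277236 - 1/1533 = 425002787/1533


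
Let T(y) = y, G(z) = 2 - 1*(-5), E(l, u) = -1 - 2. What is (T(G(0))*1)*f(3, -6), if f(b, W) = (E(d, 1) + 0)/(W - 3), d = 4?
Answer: 7/3 ≈ 2.3333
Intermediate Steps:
E(l, u) = -3
f(b, W) = -3/(-3 + W) (f(b, W) = (-3 + 0)/(W - 3) = -3/(-3 + W))
G(z) = 7 (G(z) = 2 + 5 = 7)
(T(G(0))*1)*f(3, -6) = (7*1)*(-3/(-3 - 6)) = 7*(-3/(-9)) = 7*(-3*(-⅑)) = 7*(⅓) = 7/3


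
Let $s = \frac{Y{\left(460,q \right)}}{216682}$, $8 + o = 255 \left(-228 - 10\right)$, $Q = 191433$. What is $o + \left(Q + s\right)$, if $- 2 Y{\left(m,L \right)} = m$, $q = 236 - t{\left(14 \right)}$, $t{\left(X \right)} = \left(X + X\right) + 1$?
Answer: $\frac{14163960520}{108341} \approx 1.3074 \cdot 10^{5}$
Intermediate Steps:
$t{\left(X \right)} = 1 + 2 X$ ($t{\left(X \right)} = 2 X + 1 = 1 + 2 X$)
$q = 207$ ($q = 236 - \left(1 + 2 \cdot 14\right) = 236 - \left(1 + 28\right) = 236 - 29 = 207$)
$Y{\left(m,L \right)} = - \frac{m}{2}$
$o = -60698$ ($o = -8 + 255 \left(-228 - 10\right) = -8 + 255 \left(-238\right) = -8 - 60690 = -60698$)
$s = - \frac{115}{108341}$ ($s = \frac{\left(- \frac{1}{2}\right) 460}{216682} = \left(-230\right) \frac{1}{216682} = - \frac{115}{108341} \approx -0.0010615$)
$o + \left(Q + s\right) = -60698 + \left(191433 - \frac{115}{108341}\right) = -60698 + \frac{20740042538}{108341} = \frac{14163960520}{108341}$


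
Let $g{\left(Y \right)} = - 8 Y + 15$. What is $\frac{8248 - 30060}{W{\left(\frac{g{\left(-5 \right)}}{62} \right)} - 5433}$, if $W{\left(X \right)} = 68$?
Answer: $\frac{21812}{5365} \approx 4.0656$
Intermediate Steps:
$g{\left(Y \right)} = 15 - 8 Y$
$\frac{8248 - 30060}{W{\left(\frac{g{\left(-5 \right)}}{62} \right)} - 5433} = \frac{8248 - 30060}{68 - 5433} = - \frac{21812}{-5365} = \left(-21812\right) \left(- \frac{1}{5365}\right) = \frac{21812}{5365}$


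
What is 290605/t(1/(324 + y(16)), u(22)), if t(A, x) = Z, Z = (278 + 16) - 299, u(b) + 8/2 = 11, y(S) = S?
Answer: -58121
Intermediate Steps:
u(b) = 7 (u(b) = -4 + 11 = 7)
Z = -5 (Z = 294 - 299 = -5)
t(A, x) = -5
290605/t(1/(324 + y(16)), u(22)) = 290605/(-5) = 290605*(-1/5) = -58121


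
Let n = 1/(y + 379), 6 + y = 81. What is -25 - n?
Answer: -11351/454 ≈ -25.002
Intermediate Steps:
y = 75 (y = -6 + 81 = 75)
n = 1/454 (n = 1/(75 + 379) = 1/454 ≈ 0.0022026)
-25 - n = -25 - 1*1/454 = -25 - 1/454 = -11351/454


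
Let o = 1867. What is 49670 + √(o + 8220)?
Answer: 49670 + √10087 ≈ 49770.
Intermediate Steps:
49670 + √(o + 8220) = 49670 + √(1867 + 8220) = 49670 + √10087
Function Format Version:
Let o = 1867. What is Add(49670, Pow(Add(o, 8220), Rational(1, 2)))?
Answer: Add(49670, Pow(10087, Rational(1, 2))) ≈ 49770.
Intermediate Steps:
Add(49670, Pow(Add(o, 8220), Rational(1, 2))) = Add(49670, Pow(Add(1867, 8220), Rational(1, 2))) = Add(49670, Pow(10087, Rational(1, 2)))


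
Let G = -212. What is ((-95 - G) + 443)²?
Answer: 313600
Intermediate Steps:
((-95 - G) + 443)² = ((-95 - 1*(-212)) + 443)² = ((-95 + 212) + 443)² = (117 + 443)² = 560² = 313600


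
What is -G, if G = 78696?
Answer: -78696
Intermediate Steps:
-G = -1*78696 = -78696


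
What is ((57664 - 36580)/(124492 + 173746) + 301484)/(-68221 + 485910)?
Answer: 44957003138/62285365991 ≈ 0.72179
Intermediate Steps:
((57664 - 36580)/(124492 + 173746) + 301484)/(-68221 + 485910) = (21084/298238 + 301484)/417689 = (21084*(1/298238) + 301484)*(1/417689) = (10542/149119 + 301484)*(1/417689) = (44957003138/149119)*(1/417689) = 44957003138/62285365991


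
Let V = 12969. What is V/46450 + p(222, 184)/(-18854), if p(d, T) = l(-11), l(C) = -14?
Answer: 122583913/437884150 ≈ 0.27995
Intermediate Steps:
p(d, T) = -14
V/46450 + p(222, 184)/(-18854) = 12969/46450 - 14/(-18854) = 12969*(1/46450) - 14*(-1/18854) = 12969/46450 + 7/9427 = 122583913/437884150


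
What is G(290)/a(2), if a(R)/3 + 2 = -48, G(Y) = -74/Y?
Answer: 37/21750 ≈ 0.0017012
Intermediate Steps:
a(R) = -150 (a(R) = -6 + 3*(-48) = -6 - 144 = -150)
G(290)/a(2) = -74/290/(-150) = -74*1/290*(-1/150) = -37/145*(-1/150) = 37/21750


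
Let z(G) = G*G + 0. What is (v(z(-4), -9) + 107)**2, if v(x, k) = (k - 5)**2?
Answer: 91809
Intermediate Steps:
z(G) = G**2 (z(G) = G**2 + 0 = G**2)
v(x, k) = (-5 + k)**2
(v(z(-4), -9) + 107)**2 = ((-5 - 9)**2 + 107)**2 = ((-14)**2 + 107)**2 = (196 + 107)**2 = 303**2 = 91809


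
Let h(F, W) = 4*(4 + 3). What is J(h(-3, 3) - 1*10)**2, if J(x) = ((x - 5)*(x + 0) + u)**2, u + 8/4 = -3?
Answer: 2750058481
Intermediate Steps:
u = -5 (u = -2 - 3 = -5)
h(F, W) = 28 (h(F, W) = 4*7 = 28)
J(x) = (-5 + x*(-5 + x))**2 (J(x) = ((x - 5)*(x + 0) - 5)**2 = ((-5 + x)*x - 5)**2 = (x*(-5 + x) - 5)**2 = (-5 + x*(-5 + x))**2)
J(h(-3, 3) - 1*10)**2 = ((5 - (28 - 1*10)**2 + 5*(28 - 1*10))**2)**2 = ((5 - (28 - 10)**2 + 5*(28 - 10))**2)**2 = ((5 - 1*18**2 + 5*18)**2)**2 = ((5 - 1*324 + 90)**2)**2 = ((5 - 324 + 90)**2)**2 = ((-229)**2)**2 = 52441**2 = 2750058481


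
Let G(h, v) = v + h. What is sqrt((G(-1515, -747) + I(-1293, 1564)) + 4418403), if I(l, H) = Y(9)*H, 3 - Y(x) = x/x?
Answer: sqrt(4419269) ≈ 2102.2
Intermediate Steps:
G(h, v) = h + v
Y(x) = 2 (Y(x) = 3 - x/x = 3 - 1*1 = 3 - 1 = 2)
I(l, H) = 2*H
sqrt((G(-1515, -747) + I(-1293, 1564)) + 4418403) = sqrt(((-1515 - 747) + 2*1564) + 4418403) = sqrt((-2262 + 3128) + 4418403) = sqrt(866 + 4418403) = sqrt(4419269)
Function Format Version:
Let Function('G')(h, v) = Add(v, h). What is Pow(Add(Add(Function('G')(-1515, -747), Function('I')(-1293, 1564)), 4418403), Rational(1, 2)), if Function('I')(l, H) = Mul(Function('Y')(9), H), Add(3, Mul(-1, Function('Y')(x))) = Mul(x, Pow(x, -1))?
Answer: Pow(4419269, Rational(1, 2)) ≈ 2102.2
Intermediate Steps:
Function('G')(h, v) = Add(h, v)
Function('Y')(x) = 2 (Function('Y')(x) = Add(3, Mul(-1, Mul(x, Pow(x, -1)))) = Add(3, Mul(-1, 1)) = Add(3, -1) = 2)
Function('I')(l, H) = Mul(2, H)
Pow(Add(Add(Function('G')(-1515, -747), Function('I')(-1293, 1564)), 4418403), Rational(1, 2)) = Pow(Add(Add(Add(-1515, -747), Mul(2, 1564)), 4418403), Rational(1, 2)) = Pow(Add(Add(-2262, 3128), 4418403), Rational(1, 2)) = Pow(Add(866, 4418403), Rational(1, 2)) = Pow(4419269, Rational(1, 2))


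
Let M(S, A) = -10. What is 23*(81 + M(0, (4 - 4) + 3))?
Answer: 1633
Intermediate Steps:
23*(81 + M(0, (4 - 4) + 3)) = 23*(81 - 10) = 23*71 = 1633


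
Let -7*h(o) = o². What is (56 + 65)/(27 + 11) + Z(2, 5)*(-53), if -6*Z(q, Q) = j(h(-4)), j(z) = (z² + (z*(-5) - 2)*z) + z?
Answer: -300199/1862 ≈ -161.22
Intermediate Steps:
h(o) = -o²/7
j(z) = z + z² + z*(-2 - 5*z) (j(z) = (z² + (-5*z - 2)*z) + z = (z² + (-2 - 5*z)*z) + z = (z² + z*(-2 - 5*z)) + z = z + z² + z*(-2 - 5*z))
Z(q, Q) = 152/49 (Z(q, Q) = -(-1)*(-⅐*(-4)²)*(1 + 4*(-⅐*(-4)²))/6 = -(-1)*(-⅐*16)*(1 + 4*(-⅐*16))/6 = -(-1)*(-16)*(1 + 4*(-16/7))/(6*7) = -(-1)*(-16)*(1 - 64/7)/(6*7) = -(-1)*(-16)*(-57)/(6*7*7) = -⅙*(-912/49) = 152/49)
(56 + 65)/(27 + 11) + Z(2, 5)*(-53) = (56 + 65)/(27 + 11) + (152/49)*(-53) = 121/38 - 8056/49 = -300199/1862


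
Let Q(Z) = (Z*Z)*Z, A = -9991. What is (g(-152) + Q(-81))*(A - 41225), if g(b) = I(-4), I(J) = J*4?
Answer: 27219101712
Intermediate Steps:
I(J) = 4*J
g(b) = -16 (g(b) = 4*(-4) = -16)
Q(Z) = Z³ (Q(Z) = Z²*Z = Z³)
(g(-152) + Q(-81))*(A - 41225) = (-16 + (-81)³)*(-9991 - 41225) = (-16 - 531441)*(-51216) = -531457*(-51216) = 27219101712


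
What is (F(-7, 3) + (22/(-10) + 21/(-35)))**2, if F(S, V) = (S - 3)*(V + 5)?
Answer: 171396/25 ≈ 6855.8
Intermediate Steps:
F(S, V) = (-3 + S)*(5 + V)
(F(-7, 3) + (22/(-10) + 21/(-35)))**2 = ((-15 - 3*3 + 5*(-7) - 7*3) + (22/(-10) + 21/(-35)))**2 = ((-15 - 9 - 35 - 21) + (22*(-1/10) + 21*(-1/35)))**2 = (-80 + (-11/5 - 3/5))**2 = (-80 - 14/5)**2 = (-414/5)**2 = 171396/25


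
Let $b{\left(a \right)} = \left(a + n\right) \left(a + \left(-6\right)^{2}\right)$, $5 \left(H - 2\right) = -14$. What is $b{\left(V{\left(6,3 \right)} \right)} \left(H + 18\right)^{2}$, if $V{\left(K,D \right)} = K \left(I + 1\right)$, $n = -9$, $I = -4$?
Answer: $- \frac{3594456}{25} \approx -1.4378 \cdot 10^{5}$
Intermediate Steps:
$H = - \frac{4}{5}$ ($H = 2 + \frac{1}{5} \left(-14\right) = 2 - \frac{14}{5} = - \frac{4}{5} \approx -0.8$)
$V{\left(K,D \right)} = - 3 K$ ($V{\left(K,D \right)} = K \left(-4 + 1\right) = K \left(-3\right) = - 3 K$)
$b{\left(a \right)} = \left(-9 + a\right) \left(36 + a\right)$ ($b{\left(a \right)} = \left(a - 9\right) \left(a + \left(-6\right)^{2}\right) = \left(-9 + a\right) \left(a + 36\right) = \left(-9 + a\right) \left(36 + a\right)$)
$b{\left(V{\left(6,3 \right)} \right)} \left(H + 18\right)^{2} = \left(-324 + \left(\left(-3\right) 6\right)^{2} + 27 \left(\left(-3\right) 6\right)\right) \left(- \frac{4}{5} + 18\right)^{2} = \left(-324 + \left(-18\right)^{2} + 27 \left(-18\right)\right) \left(\frac{86}{5}\right)^{2} = \left(-324 + 324 - 486\right) \frac{7396}{25} = \left(-486\right) \frac{7396}{25} = - \frac{3594456}{25}$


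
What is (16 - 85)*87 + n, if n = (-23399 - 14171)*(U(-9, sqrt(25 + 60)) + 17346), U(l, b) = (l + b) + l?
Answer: -651018963 - 37570*sqrt(85) ≈ -6.5137e+8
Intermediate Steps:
U(l, b) = b + 2*l (U(l, b) = (b + l) + l = b + 2*l)
n = -651012960 - 37570*sqrt(85) (n = (-23399 - 14171)*((sqrt(25 + 60) + 2*(-9)) + 17346) = -37570*((sqrt(85) - 18) + 17346) = -37570*((-18 + sqrt(85)) + 17346) = -37570*(17328 + sqrt(85)) = -651012960 - 37570*sqrt(85) ≈ -6.5136e+8)
(16 - 85)*87 + n = (16 - 85)*87 + (-651012960 - 37570*sqrt(85)) = -69*87 + (-651012960 - 37570*sqrt(85)) = -6003 + (-651012960 - 37570*sqrt(85)) = -651018963 - 37570*sqrt(85)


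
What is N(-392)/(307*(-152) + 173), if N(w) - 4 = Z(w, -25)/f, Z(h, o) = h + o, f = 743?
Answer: -2555/34542813 ≈ -7.3966e-5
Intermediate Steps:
N(w) = 2947/743 + w/743 (N(w) = 4 + (w - 25)/743 = 4 + (-25 + w)*(1/743) = 4 + (-25/743 + w/743) = 2947/743 + w/743)
N(-392)/(307*(-152) + 173) = (2947/743 + (1/743)*(-392))/(307*(-152) + 173) = (2947/743 - 392/743)/(-46664 + 173) = (2555/743)/(-46491) = (2555/743)*(-1/46491) = -2555/34542813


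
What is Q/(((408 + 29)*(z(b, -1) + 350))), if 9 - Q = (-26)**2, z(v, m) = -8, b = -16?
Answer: -29/6498 ≈ -0.0044629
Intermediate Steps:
Q = -667 (Q = 9 - 1*(-26)**2 = 9 - 1*676 = 9 - 676 = -667)
Q/(((408 + 29)*(z(b, -1) + 350))) = -667*1/((-8 + 350)*(408 + 29)) = -667/(437*342) = -667/149454 = -667*1/149454 = -29/6498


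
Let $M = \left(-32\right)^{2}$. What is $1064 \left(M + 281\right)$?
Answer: $1388520$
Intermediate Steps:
$M = 1024$
$1064 \left(M + 281\right) = 1064 \left(1024 + 281\right) = 1064 \cdot 1305 = 1388520$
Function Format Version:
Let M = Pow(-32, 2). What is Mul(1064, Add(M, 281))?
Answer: 1388520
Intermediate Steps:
M = 1024
Mul(1064, Add(M, 281)) = Mul(1064, Add(1024, 281)) = Mul(1064, 1305) = 1388520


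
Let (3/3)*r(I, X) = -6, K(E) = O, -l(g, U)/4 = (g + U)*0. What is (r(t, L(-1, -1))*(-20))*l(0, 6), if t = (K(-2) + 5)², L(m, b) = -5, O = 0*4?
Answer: 0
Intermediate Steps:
l(g, U) = 0 (l(g, U) = -4*(g + U)*0 = -4*(U + g)*0 = -4*0 = 0)
O = 0
K(E) = 0
t = 25 (t = (0 + 5)² = 5² = 25)
r(I, X) = -6
(r(t, L(-1, -1))*(-20))*l(0, 6) = -6*(-20)*0 = 120*0 = 0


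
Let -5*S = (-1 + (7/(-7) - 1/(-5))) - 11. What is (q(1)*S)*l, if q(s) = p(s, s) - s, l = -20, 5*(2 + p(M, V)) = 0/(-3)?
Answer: 768/5 ≈ 153.60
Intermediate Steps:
p(M, V) = -2 (p(M, V) = -2 + (0/(-3))/5 = -2 + (0*(-⅓))/5 = -2 + (⅕)*0 = -2 + 0 = -2)
q(s) = -2 - s
S = 64/25 (S = -((-1 + (7/(-7) - 1/(-5))) - 11)/5 = -((-1 + (7*(-⅐) - 1*(-⅕))) - 11)/5 = -((-1 + (-1 + ⅕)) - 11)/5 = -((-1 - ⅘) - 11)/5 = -(-9/5 - 11)/5 = -⅕*(-64/5) = 64/25 ≈ 2.5600)
(q(1)*S)*l = ((-2 - 1*1)*(64/25))*(-20) = ((-2 - 1)*(64/25))*(-20) = -3*64/25*(-20) = -192/25*(-20) = 768/5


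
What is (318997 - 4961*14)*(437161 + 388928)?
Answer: 206144727327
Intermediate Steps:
(318997 - 4961*14)*(437161 + 388928) = (318997 - 69454)*826089 = 249543*826089 = 206144727327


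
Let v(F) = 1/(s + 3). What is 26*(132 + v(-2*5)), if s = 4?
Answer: 24050/7 ≈ 3435.7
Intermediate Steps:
v(F) = ⅐ (v(F) = 1/(4 + 3) = 1/7 = ⅐)
26*(132 + v(-2*5)) = 26*(132 + ⅐) = 26*(925/7) = 24050/7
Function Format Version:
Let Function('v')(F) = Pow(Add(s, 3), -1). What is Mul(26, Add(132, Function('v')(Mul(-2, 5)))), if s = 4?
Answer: Rational(24050, 7) ≈ 3435.7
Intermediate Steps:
Function('v')(F) = Rational(1, 7) (Function('v')(F) = Pow(Add(4, 3), -1) = Pow(7, -1) = Rational(1, 7))
Mul(26, Add(132, Function('v')(Mul(-2, 5)))) = Mul(26, Add(132, Rational(1, 7))) = Mul(26, Rational(925, 7)) = Rational(24050, 7)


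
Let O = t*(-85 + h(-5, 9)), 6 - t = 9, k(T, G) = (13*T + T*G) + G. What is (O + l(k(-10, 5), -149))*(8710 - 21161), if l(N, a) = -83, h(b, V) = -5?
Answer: -2328337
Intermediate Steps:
k(T, G) = G + 13*T + G*T (k(T, G) = (13*T + G*T) + G = G + 13*T + G*T)
t = -3 (t = 6 - 1*9 = 6 - 9 = -3)
O = 270 (O = -3*(-85 - 5) = -3*(-90) = 270)
(O + l(k(-10, 5), -149))*(8710 - 21161) = (270 - 83)*(8710 - 21161) = 187*(-12451) = -2328337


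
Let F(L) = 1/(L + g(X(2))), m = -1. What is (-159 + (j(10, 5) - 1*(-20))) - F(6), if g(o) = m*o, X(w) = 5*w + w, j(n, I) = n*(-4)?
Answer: -1073/6 ≈ -178.83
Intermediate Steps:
j(n, I) = -4*n
X(w) = 6*w
g(o) = -o
F(L) = 1/(-12 + L) (F(L) = 1/(L - 6*2) = 1/(L - 1*12) = 1/(L - 12) = 1/(-12 + L))
(-159 + (j(10, 5) - 1*(-20))) - F(6) = (-159 + (-4*10 - 1*(-20))) - 1/(-12 + 6) = (-159 + (-40 + 20)) - 1/(-6) = (-159 - 20) - 1*(-⅙) = -179 + ⅙ = -1073/6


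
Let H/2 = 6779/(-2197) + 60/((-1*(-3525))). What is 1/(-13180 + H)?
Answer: -516295/6807936654 ≈ -7.5837e-5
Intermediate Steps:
H = -3168554/516295 (H = 2*(6779/(-2197) + 60/((-1*(-3525)))) = 2*(6779*(-1/2197) + 60/3525) = 2*(-6779/2197 + 60*(1/3525)) = 2*(-6779/2197 + 4/235) = 2*(-1584277/516295) = -3168554/516295 ≈ -6.1371)
1/(-13180 + H) = 1/(-13180 - 3168554/516295) = 1/(-6807936654/516295) = -516295/6807936654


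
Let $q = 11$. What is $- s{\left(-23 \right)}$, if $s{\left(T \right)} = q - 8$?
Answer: $-3$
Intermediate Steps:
$s{\left(T \right)} = 3$ ($s{\left(T \right)} = 11 - 8 = 3$)
$- s{\left(-23 \right)} = \left(-1\right) 3 = -3$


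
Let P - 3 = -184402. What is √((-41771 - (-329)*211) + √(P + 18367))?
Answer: 2*√(6912 + 3*I*√1153) ≈ 166.28 + 1.2252*I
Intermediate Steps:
P = -184399 (P = 3 - 184402 = -184399)
√((-41771 - (-329)*211) + √(P + 18367)) = √((-41771 - (-329)*211) + √(-184399 + 18367)) = √((-41771 - 1*(-69419)) + √(-166032)) = √((-41771 + 69419) + 12*I*√1153) = √(27648 + 12*I*√1153)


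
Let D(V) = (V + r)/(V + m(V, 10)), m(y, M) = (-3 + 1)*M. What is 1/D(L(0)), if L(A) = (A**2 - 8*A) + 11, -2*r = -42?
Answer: -9/32 ≈ -0.28125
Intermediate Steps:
r = 21 (r = -1/2*(-42) = 21)
m(y, M) = -2*M
L(A) = 11 + A**2 - 8*A
D(V) = (21 + V)/(-20 + V) (D(V) = (V + 21)/(V - 2*10) = (21 + V)/(V - 20) = (21 + V)/(-20 + V))
1/D(L(0)) = 1/((21 + (11 + 0**2 - 8*0))/(-20 + (11 + 0**2 - 8*0))) = 1/((21 + (11 + 0 + 0))/(-20 + (11 + 0 + 0))) = 1/((21 + 11)/(-20 + 11)) = 1/(32/(-9)) = 1/(-1/9*32) = 1/(-32/9) = -9/32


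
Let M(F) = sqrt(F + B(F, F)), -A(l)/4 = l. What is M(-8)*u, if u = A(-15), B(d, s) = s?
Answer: 240*I ≈ 240.0*I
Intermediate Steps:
A(l) = -4*l
u = 60 (u = -4*(-15) = 60)
M(F) = sqrt(2)*sqrt(F) (M(F) = sqrt(F + F) = sqrt(2*F) = sqrt(2)*sqrt(F))
M(-8)*u = (sqrt(2)*sqrt(-8))*60 = (sqrt(2)*(2*I*sqrt(2)))*60 = (4*I)*60 = 240*I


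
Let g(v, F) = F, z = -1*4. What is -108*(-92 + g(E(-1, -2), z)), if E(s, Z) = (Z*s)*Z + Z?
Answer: 10368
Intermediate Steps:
E(s, Z) = Z + s*Z² (E(s, Z) = s*Z² + Z = Z + s*Z²)
z = -4
-108*(-92 + g(E(-1, -2), z)) = -108*(-92 - 4) = -108*(-96) = 10368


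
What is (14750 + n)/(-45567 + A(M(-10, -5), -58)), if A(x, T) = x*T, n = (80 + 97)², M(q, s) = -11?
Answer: -46079/44929 ≈ -1.0256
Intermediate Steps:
n = 31329 (n = 177² = 31329)
A(x, T) = T*x
(14750 + n)/(-45567 + A(M(-10, -5), -58)) = (14750 + 31329)/(-45567 - 58*(-11)) = 46079/(-45567 + 638) = 46079/(-44929) = 46079*(-1/44929) = -46079/44929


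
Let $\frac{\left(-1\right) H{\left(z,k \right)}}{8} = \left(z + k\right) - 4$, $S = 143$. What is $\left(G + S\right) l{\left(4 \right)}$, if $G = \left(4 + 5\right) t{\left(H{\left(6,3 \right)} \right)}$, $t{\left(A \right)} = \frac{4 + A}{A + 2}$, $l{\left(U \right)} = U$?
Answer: $\frac{11516}{19} \approx 606.11$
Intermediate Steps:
$H{\left(z,k \right)} = 32 - 8 k - 8 z$ ($H{\left(z,k \right)} = - 8 \left(\left(z + k\right) - 4\right) = - 8 \left(\left(k + z\right) - 4\right) = - 8 \left(-4 + k + z\right) = 32 - 8 k - 8 z$)
$t{\left(A \right)} = \frac{4 + A}{2 + A}$
$G = \frac{162}{19}$ ($G = \left(4 + 5\right) \frac{4 - 40}{2 - 40} = 9 \frac{4 - 40}{2 - 40} = 9 \frac{1}{-38} \left(-36\right) = 9 \left(\left(- \frac{1}{38}\right) \left(-36\right)\right) = 9 \cdot \frac{18}{19} = \frac{162}{19} \approx 8.5263$)
$\left(G + S\right) l{\left(4 \right)} = \left(\frac{162}{19} + 143\right) 4 = \frac{2879}{19} \cdot 4 = \frac{11516}{19}$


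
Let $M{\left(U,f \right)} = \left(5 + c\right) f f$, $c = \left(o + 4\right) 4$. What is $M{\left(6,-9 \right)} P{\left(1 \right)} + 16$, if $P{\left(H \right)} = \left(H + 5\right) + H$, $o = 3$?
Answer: $18727$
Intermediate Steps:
$c = 28$ ($c = \left(3 + 4\right) 4 = 7 \cdot 4 = 28$)
$P{\left(H \right)} = 5 + 2 H$ ($P{\left(H \right)} = \left(5 + H\right) + H = 5 + 2 H$)
$M{\left(U,f \right)} = 33 f^{2}$ ($M{\left(U,f \right)} = \left(5 + 28\right) f f = 33 f f = 33 f^{2}$)
$M{\left(6,-9 \right)} P{\left(1 \right)} + 16 = 33 \left(-9\right)^{2} \left(5 + 2 \cdot 1\right) + 16 = 33 \cdot 81 \left(5 + 2\right) + 16 = 2673 \cdot 7 + 16 = 18711 + 16 = 18727$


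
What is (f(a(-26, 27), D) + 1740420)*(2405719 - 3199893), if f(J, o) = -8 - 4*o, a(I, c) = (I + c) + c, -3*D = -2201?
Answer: -4139577971168/3 ≈ -1.3799e+12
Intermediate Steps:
D = 2201/3 (D = -⅓*(-2201) = 2201/3 ≈ 733.67)
a(I, c) = I + 2*c
(f(a(-26, 27), D) + 1740420)*(2405719 - 3199893) = ((-8 - 4*2201/3) + 1740420)*(2405719 - 3199893) = ((-8 - 8804/3) + 1740420)*(-794174) = (-8828/3 + 1740420)*(-794174) = (5212432/3)*(-794174) = -4139577971168/3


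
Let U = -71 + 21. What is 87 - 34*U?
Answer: 1787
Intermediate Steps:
U = -50
87 - 34*U = 87 - 34*(-50) = 87 + 1700 = 1787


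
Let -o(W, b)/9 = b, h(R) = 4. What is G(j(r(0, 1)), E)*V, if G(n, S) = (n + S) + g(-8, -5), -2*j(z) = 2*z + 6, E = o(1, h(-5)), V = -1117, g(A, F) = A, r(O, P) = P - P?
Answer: 52499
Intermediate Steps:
r(O, P) = 0
o(W, b) = -9*b
E = -36 (E = -9*4 = -36)
j(z) = -3 - z (j(z) = -(2*z + 6)/2 = -(6 + 2*z)/2 = -3 - z)
G(n, S) = -8 + S + n (G(n, S) = (n + S) - 8 = (S + n) - 8 = -8 + S + n)
G(j(r(0, 1)), E)*V = (-8 - 36 + (-3 - 1*0))*(-1117) = (-8 - 36 + (-3 + 0))*(-1117) = (-8 - 36 - 3)*(-1117) = -47*(-1117) = 52499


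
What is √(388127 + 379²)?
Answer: 2*√132942 ≈ 729.22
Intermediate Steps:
√(388127 + 379²) = √(388127 + 143641) = √531768 = 2*√132942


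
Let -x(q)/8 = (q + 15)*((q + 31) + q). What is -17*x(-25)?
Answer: 25840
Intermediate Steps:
x(q) = -8*(15 + q)*(31 + 2*q) (x(q) = -8*(q + 15)*((q + 31) + q) = -8*(15 + q)*((31 + q) + q) = -8*(15 + q)*(31 + 2*q))
-17*x(-25) = -17*(-3720 - 488*(-25) - 16*(-25)²) = -17*(-3720 + 12200 - 16*625) = -17*(-3720 + 12200 - 10000) = -17*(-1520) = 25840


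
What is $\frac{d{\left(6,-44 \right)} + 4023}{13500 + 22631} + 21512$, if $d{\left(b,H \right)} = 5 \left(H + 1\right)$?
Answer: $\frac{777253880}{36131} \approx 21512.0$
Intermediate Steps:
$d{\left(b,H \right)} = 5 + 5 H$ ($d{\left(b,H \right)} = 5 \left(1 + H\right) = 5 + 5 H$)
$\frac{d{\left(6,-44 \right)} + 4023}{13500 + 22631} + 21512 = \frac{\left(5 + 5 \left(-44\right)\right) + 4023}{13500 + 22631} + 21512 = \frac{\left(5 - 220\right) + 4023}{36131} + 21512 = \left(-215 + 4023\right) \frac{1}{36131} + 21512 = 3808 \cdot \frac{1}{36131} + 21512 = \frac{3808}{36131} + 21512 = \frac{777253880}{36131}$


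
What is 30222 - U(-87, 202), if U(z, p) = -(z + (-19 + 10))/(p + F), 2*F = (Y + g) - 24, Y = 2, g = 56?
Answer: 2206174/73 ≈ 30222.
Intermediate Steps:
F = 17 (F = ((2 + 56) - 24)/2 = (58 - 24)/2 = (½)*34 = 17)
U(z, p) = -(-9 + z)/(17 + p) (U(z, p) = -(z + (-19 + 10))/(p + 17) = -(z - 9)/(17 + p) = -(-9 + z)/(17 + p))
30222 - U(-87, 202) = 30222 - (9 - 1*(-87))/(17 + 202) = 30222 - (9 + 87)/219 = 30222 - 96/219 = 30222 - 1*32/73 = 30222 - 32/73 = 2206174/73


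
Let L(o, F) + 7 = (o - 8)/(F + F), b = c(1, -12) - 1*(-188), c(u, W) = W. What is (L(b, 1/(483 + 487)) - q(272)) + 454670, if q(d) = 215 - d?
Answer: 536200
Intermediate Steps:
b = 176 (b = -12 - 1*(-188) = -12 + 188 = 176)
L(o, F) = -7 + (-8 + o)/(2*F) (L(o, F) = -7 + (o - 8)/(F + F) = -7 + (-8 + o)/((2*F)) = -7 + (-8 + o)*(1/(2*F)) = -7 + (-8 + o)/(2*F))
(L(b, 1/(483 + 487)) - q(272)) + 454670 = ((-8 + 176 - 14/(483 + 487))/(2*(1/(483 + 487))) - (215 - 1*272)) + 454670 = ((-8 + 176 - 14/970)/(2*(1/970)) - (215 - 272)) + 454670 = ((-8 + 176 - 14*1/970)/(2*(1/970)) - 1*(-57)) + 454670 = ((½)*970*(-8 + 176 - 7/485) + 57) + 454670 = ((½)*970*(81473/485) + 57) + 454670 = (81473 + 57) + 454670 = 81530 + 454670 = 536200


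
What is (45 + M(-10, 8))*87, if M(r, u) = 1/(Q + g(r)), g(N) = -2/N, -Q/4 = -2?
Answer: 160950/41 ≈ 3925.6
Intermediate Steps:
Q = 8 (Q = -4*(-2) = 8)
M(r, u) = 1/(8 - 2/r)
(45 + M(-10, 8))*87 = (45 + (½)*(-10)/(-1 + 4*(-10)))*87 = (45 + (½)*(-10)/(-1 - 40))*87 = (45 + (½)*(-10)/(-41))*87 = (45 + (½)*(-10)*(-1/41))*87 = (45 + 5/41)*87 = (1850/41)*87 = 160950/41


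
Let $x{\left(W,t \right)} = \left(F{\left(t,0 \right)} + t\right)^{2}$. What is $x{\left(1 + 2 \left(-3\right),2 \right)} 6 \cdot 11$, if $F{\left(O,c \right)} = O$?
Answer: $1056$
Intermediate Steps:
$x{\left(W,t \right)} = 4 t^{2}$ ($x{\left(W,t \right)} = \left(t + t\right)^{2} = \left(2 t\right)^{2} = 4 t^{2}$)
$x{\left(1 + 2 \left(-3\right),2 \right)} 6 \cdot 11 = 4 \cdot 2^{2} \cdot 6 \cdot 11 = 4 \cdot 4 \cdot 6 \cdot 11 = 16 \cdot 6 \cdot 11 = 96 \cdot 11 = 1056$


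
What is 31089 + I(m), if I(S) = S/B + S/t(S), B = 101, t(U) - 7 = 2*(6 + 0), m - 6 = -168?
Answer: 59640351/1919 ≈ 31079.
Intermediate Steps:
m = -162 (m = 6 - 168 = -162)
t(U) = 19 (t(U) = 7 + 2*(6 + 0) = 7 + 2*6 = 7 + 12 = 19)
I(S) = 120*S/1919 (I(S) = S/101 + S/19 = 120*S/1919)
31089 + I(m) = 31089 + (120/1919)*(-162) = 31089 - 19440/1919 = 59640351/1919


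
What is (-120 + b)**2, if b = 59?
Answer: 3721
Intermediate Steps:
(-120 + b)**2 = (-120 + 59)**2 = (-61)**2 = 3721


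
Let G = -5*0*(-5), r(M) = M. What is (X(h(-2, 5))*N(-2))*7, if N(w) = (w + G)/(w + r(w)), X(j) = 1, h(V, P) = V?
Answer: 7/2 ≈ 3.5000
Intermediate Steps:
G = 0 (G = 0*(-5) = 0)
N(w) = ½ (N(w) = (w + 0)/(w + w) = w/((2*w)) = w*(1/(2*w)) = ½)
(X(h(-2, 5))*N(-2))*7 = (1*(½))*7 = (½)*7 = 7/2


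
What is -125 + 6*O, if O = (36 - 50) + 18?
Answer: -101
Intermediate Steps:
O = 4 (O = -14 + 18 = 4)
-125 + 6*O = -125 + 6*4 = -125 + 24 = -101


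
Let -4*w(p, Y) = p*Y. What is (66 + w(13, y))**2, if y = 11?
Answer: 14641/16 ≈ 915.06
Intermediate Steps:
w(p, Y) = -Y*p/4 (w(p, Y) = -p*Y/4 = -Y*p/4)
(66 + w(13, y))**2 = (66 - 1/4*11*13)**2 = (66 - 143/4)**2 = (121/4)**2 = 14641/16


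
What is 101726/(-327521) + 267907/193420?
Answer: 68069325627/63349111820 ≈ 1.0745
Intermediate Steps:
101726/(-327521) + 267907/193420 = 101726*(-1/327521) + 267907*(1/193420) = -101726/327521 + 267907/193420 = 68069325627/63349111820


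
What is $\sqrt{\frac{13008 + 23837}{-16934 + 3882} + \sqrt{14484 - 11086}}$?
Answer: $\frac{\sqrt{-120225235 + 42588676 \sqrt{3398}}}{6526} \approx 7.4478$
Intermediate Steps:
$\sqrt{\frac{13008 + 23837}{-16934 + 3882} + \sqrt{14484 - 11086}} = \sqrt{\frac{36845}{-13052} + \sqrt{3398}} = \sqrt{36845 \left(- \frac{1}{13052}\right) + \sqrt{3398}} = \sqrt{- \frac{36845}{13052} + \sqrt{3398}}$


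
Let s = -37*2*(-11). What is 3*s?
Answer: 2442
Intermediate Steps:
s = 814 (s = -74*(-11) = 814)
3*s = 3*814 = 2442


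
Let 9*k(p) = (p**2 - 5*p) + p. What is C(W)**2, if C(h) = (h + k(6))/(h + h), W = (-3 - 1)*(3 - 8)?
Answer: 64/225 ≈ 0.28444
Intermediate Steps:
k(p) = -4*p/9 + p**2/9 (k(p) = ((p**2 - 5*p) + p)/9 = (p**2 - 4*p)/9 = -4*p/9 + p**2/9)
W = 20 (W = -4*(-5) = 20)
C(h) = (4/3 + h)/(2*h) (C(h) = (h + (1/9)*6*(-4 + 6))/(h + h) = (h + (1/9)*6*2)/((2*h)) = (h + 4/3)*(1/(2*h)) = (4/3 + h)*(1/(2*h)) = (4/3 + h)/(2*h))
C(W)**2 = ((1/6)*(4 + 3*20)/20)**2 = ((1/6)*(1/20)*(4 + 60))**2 = ((1/6)*(1/20)*64)**2 = (8/15)**2 = 64/225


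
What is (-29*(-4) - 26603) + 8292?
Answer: -18195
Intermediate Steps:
(-29*(-4) - 26603) + 8292 = (116 - 26603) + 8292 = -26487 + 8292 = -18195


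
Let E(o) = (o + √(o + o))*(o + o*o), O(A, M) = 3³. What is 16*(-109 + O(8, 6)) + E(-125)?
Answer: -1938812 + 77500*I*√10 ≈ -1.9388e+6 + 2.4508e+5*I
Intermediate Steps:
O(A, M) = 27
E(o) = (o + o²)*(o + √2*√o) (E(o) = (o + √(2*o))*(o + o²) = (o + √2*√o)*(o + o²) = (o + o²)*(o + √2*√o))
16*(-109 + O(8, 6)) + E(-125) = 16*(-109 + 27) + ((-125)² + (-125)³ + √2*(-125)^(3/2) + √2*(-125)^(5/2)) = 16*(-82) + (15625 - 1953125 + √2*(-625*I*√5) + √2*(78125*I*√5)) = -1312 + (15625 - 1953125 - 625*I*√10 + 78125*I*√10) = -1312 + (-1937500 + 77500*I*√10) = -1938812 + 77500*I*√10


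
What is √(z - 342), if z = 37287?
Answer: 3*√4105 ≈ 192.21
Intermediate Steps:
√(z - 342) = √(37287 - 342) = √36945 = 3*√4105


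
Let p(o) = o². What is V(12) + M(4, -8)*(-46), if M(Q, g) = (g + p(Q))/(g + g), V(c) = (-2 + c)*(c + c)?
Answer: 263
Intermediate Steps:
V(c) = 2*c*(-2 + c) (V(c) = (-2 + c)*(2*c) = 2*c*(-2 + c))
M(Q, g) = (g + Q²)/(2*g) (M(Q, g) = (g + Q²)/(g + g) = (g + Q²)/((2*g)) = (g + Q²)*(1/(2*g)) = (g + Q²)/(2*g))
V(12) + M(4, -8)*(-46) = 2*12*(-2 + 12) + ((½)*(-8 + 4²)/(-8))*(-46) = 2*12*10 + ((½)*(-⅛)*(-8 + 16))*(-46) = 240 + ((½)*(-⅛)*8)*(-46) = 240 - ½*(-46) = 240 + 23 = 263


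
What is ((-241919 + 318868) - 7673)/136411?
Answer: 69276/136411 ≈ 0.50785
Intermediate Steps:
((-241919 + 318868) - 7673)/136411 = (76949 - 7673)*(1/136411) = 69276*(1/136411) = 69276/136411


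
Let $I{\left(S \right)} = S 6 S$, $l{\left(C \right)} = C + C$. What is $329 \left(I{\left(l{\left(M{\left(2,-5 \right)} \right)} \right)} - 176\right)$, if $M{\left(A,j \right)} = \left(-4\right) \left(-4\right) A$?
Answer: $8027600$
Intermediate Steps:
$M{\left(A,j \right)} = 16 A$
$l{\left(C \right)} = 2 C$
$I{\left(S \right)} = 6 S^{2}$ ($I{\left(S \right)} = 6 S S = 6 S^{2}$)
$329 \left(I{\left(l{\left(M{\left(2,-5 \right)} \right)} \right)} - 176\right) = 329 \left(6 \left(2 \cdot 16 \cdot 2\right)^{2} - 176\right) = 329 \left(6 \left(2 \cdot 32\right)^{2} - 176\right) = 329 \left(6 \cdot 64^{2} - 176\right) = 329 \left(6 \cdot 4096 - 176\right) = 329 \left(24576 - 176\right) = 329 \cdot 24400 = 8027600$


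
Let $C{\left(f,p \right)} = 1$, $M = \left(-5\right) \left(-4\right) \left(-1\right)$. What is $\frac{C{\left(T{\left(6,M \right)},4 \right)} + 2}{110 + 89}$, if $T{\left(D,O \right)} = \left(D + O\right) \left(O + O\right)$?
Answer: $\frac{3}{199} \approx 0.015075$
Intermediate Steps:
$M = -20$ ($M = 20 \left(-1\right) = -20$)
$T{\left(D,O \right)} = 2 O \left(D + O\right)$ ($T{\left(D,O \right)} = \left(D + O\right) 2 O = 2 O \left(D + O\right)$)
$\frac{C{\left(T{\left(6,M \right)},4 \right)} + 2}{110 + 89} = \frac{1 + 2}{110 + 89} = \frac{1}{199} \cdot 3 = \frac{3}{199}$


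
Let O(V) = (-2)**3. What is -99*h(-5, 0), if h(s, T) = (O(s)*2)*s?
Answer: -7920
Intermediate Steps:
O(V) = -8
h(s, T) = -16*s (h(s, T) = (-8*2)*s = -16*s)
-99*h(-5, 0) = -(-1584)*(-5) = -99*80 = -7920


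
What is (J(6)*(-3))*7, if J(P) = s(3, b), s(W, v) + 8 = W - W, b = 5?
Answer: 168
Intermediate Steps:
s(W, v) = -8 (s(W, v) = -8 + (W - W) = -8 + 0 = -8)
J(P) = -8
(J(6)*(-3))*7 = -8*(-3)*7 = 24*7 = 168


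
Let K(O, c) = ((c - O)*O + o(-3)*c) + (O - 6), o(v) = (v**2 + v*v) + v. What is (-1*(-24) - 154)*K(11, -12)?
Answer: 55640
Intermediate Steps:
o(v) = v + 2*v**2 (o(v) = (v**2 + v**2) + v = 2*v**2 + v = v + 2*v**2)
K(O, c) = -6 + O + 15*c + O*(c - O) (K(O, c) = ((c - O)*O + (-3*(1 + 2*(-3)))*c) + (O - 6) = (O*(c - O) + (-3*(1 - 6))*c) + (-6 + O) = (O*(c - O) + (-3*(-5))*c) + (-6 + O) = (O*(c - O) + 15*c) + (-6 + O) = (15*c + O*(c - O)) + (-6 + O) = -6 + O + 15*c + O*(c - O))
(-1*(-24) - 154)*K(11, -12) = (-1*(-24) - 154)*(-6 + 11 - 1*11**2 + 15*(-12) + 11*(-12)) = (24 - 154)*(-6 + 11 - 1*121 - 180 - 132) = -130*(-6 + 11 - 121 - 180 - 132) = -130*(-428) = 55640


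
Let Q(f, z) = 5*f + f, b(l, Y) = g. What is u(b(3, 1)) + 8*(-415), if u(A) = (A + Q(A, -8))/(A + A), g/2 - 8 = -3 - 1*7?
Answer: -6633/2 ≈ -3316.5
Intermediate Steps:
g = -4 (g = 16 + 2*(-3 - 1*7) = 16 + 2*(-3 - 7) = 16 + 2*(-10) = 16 - 20 = -4)
b(l, Y) = -4
Q(f, z) = 6*f
u(A) = 7/2 (u(A) = (A + 6*A)/(A + A) = (7*A)/((2*A)) = (7*A)*(1/(2*A)) = 7/2)
u(b(3, 1)) + 8*(-415) = 7/2 + 8*(-415) = 7/2 - 3320 = -6633/2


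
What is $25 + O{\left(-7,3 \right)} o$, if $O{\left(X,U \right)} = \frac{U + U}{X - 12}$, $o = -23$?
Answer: $\frac{613}{19} \approx 32.263$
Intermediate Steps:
$O{\left(X,U \right)} = \frac{2 U}{-12 + X}$ ($O{\left(X,U \right)} = \frac{2 U}{X - 12} = \frac{2 U}{-12 + X}$)
$25 + O{\left(-7,3 \right)} o = 25 + 2 \cdot 3 \frac{1}{-12 - 7} \left(-23\right) = 25 + 2 \cdot 3 \frac{1}{-19} \left(-23\right) = 25 + 2 \cdot 3 \left(- \frac{1}{19}\right) \left(-23\right) = 25 - - \frac{138}{19} = 25 + \frac{138}{19} = \frac{613}{19}$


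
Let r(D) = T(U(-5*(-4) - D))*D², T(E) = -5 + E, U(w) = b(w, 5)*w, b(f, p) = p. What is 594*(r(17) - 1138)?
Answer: 1040688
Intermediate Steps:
U(w) = 5*w
r(D) = D²*(95 - 5*D) (r(D) = (-5 + 5*(-5*(-4) - D))*D² = (-5 + 5*(20 - D))*D² = (-5 + (100 - 5*D))*D² = (95 - 5*D)*D² = D²*(95 - 5*D))
594*(r(17) - 1138) = 594*(5*17²*(19 - 1*17) - 1138) = 594*(5*289*(19 - 17) - 1138) = 594*(5*289*2 - 1138) = 594*(2890 - 1138) = 594*1752 = 1040688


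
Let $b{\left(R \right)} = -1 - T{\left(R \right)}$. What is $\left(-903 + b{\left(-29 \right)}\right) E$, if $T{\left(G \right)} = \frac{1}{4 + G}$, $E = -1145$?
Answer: $\frac{5175171}{5} \approx 1.035 \cdot 10^{6}$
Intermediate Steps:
$b{\left(R \right)} = -1 - \frac{1}{4 + R}$
$\left(-903 + b{\left(-29 \right)}\right) E = \left(-903 + \frac{-5 - -29}{4 - 29}\right) \left(-1145\right) = \left(-903 + \frac{-5 + 29}{-25}\right) \left(-1145\right) = \left(-903 - \frac{24}{25}\right) \left(-1145\right) = \left(- \frac{22599}{25}\right) \left(-1145\right) = \frac{5175171}{5}$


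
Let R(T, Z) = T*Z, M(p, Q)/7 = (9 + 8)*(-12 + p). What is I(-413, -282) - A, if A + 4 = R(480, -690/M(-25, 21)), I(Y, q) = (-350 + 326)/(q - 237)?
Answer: -54215500/761719 ≈ -71.175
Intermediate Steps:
M(p, Q) = -1428 + 119*p (M(p, Q) = 7*((9 + 8)*(-12 + p)) = 7*(17*(-12 + p)) = 7*(-204 + 17*p) = -1428 + 119*p)
I(Y, q) = -24/(-237 + q)
A = 313588/4403 (A = -4 + 480*(-690/(-1428 + 119*(-25))) = -4 + 480*(-690/(-1428 - 2975)) = -4 + 480*(-690/(-4403)) = -4 + 480*(-690*(-1/4403)) = -4 + 480*(690/4403) = -4 + 331200/4403 = 313588/4403 ≈ 71.221)
I(-413, -282) - A = -24/(-237 - 282) - 1*313588/4403 = -24/(-519) - 313588/4403 = -24*(-1/519) - 313588/4403 = 8/173 - 313588/4403 = -54215500/761719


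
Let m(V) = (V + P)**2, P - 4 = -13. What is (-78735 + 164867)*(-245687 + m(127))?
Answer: -19962210716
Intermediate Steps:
P = -9 (P = 4 - 13 = -9)
m(V) = (-9 + V)**2 (m(V) = (V - 9)**2 = (-9 + V)**2)
(-78735 + 164867)*(-245687 + m(127)) = (-78735 + 164867)*(-245687 + (-9 + 127)**2) = 86132*(-245687 + 118**2) = 86132*(-245687 + 13924) = 86132*(-231763) = -19962210716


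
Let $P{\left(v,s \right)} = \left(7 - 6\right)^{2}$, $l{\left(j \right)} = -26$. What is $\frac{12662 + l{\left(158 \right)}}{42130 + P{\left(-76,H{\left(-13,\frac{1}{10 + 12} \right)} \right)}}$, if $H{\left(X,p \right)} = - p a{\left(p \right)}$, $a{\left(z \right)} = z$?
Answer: $\frac{12636}{42131} \approx 0.29992$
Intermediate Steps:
$H{\left(X,p \right)} = - p^{2}$ ($H{\left(X,p \right)} = - p p = - p^{2}$)
$P{\left(v,s \right)} = 1$ ($P{\left(v,s \right)} = 1^{2} = 1$)
$\frac{12662 + l{\left(158 \right)}}{42130 + P{\left(-76,H{\left(-13,\frac{1}{10 + 12} \right)} \right)}} = \frac{12662 - 26}{42130 + 1} = \frac{12636}{42131}$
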